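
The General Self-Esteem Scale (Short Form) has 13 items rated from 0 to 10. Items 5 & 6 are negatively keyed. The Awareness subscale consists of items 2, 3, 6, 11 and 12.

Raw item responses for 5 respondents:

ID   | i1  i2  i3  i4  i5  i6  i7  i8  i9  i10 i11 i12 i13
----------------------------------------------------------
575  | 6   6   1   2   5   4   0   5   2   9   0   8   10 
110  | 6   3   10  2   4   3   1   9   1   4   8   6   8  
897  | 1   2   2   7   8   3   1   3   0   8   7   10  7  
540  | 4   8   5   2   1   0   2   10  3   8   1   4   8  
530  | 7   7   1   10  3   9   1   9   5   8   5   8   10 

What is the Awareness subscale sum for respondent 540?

28

Respondent 540 raw: 4, 8, 5, 2, 1, 0, 2, 10, 3, 8, 1, 4, 8.
Awareness items: 2, 3, 6, 11, 12.
Reverse-coded (reversed = (0+10) − raw = 10 − raw):
  item 2: 8
  item 3: 5
  item 6: 10 − 0 = 10
  item 11: 1
  item 12: 4
Sum = 8 + 5 + 10 + 1 + 4 = 28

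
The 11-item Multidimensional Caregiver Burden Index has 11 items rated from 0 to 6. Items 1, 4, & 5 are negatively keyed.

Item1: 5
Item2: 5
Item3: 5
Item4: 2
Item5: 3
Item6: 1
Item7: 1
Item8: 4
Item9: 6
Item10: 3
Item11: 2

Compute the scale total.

Reverse-coded items (on a 0–6 scale, reversed = 6 − raw):
  item 1: 6 − 5 = 1
  item 4: 6 − 2 = 4
  item 5: 6 − 3 = 3
Scored items: 1, 5, 5, 4, 3, 1, 1, 4, 6, 3, 2
Total = 1 + 5 + 5 + 4 + 3 + 1 + 1 + 4 + 6 + 3 + 2 = 35

35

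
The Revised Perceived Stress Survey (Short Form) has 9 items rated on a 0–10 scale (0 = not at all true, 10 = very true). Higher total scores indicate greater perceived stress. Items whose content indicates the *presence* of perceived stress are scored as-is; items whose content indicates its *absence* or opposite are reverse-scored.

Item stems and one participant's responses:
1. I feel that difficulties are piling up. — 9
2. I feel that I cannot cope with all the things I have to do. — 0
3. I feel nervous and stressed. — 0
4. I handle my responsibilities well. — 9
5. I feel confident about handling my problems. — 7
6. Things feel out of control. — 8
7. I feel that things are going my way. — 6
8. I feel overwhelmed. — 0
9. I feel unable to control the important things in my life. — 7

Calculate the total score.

32

Items 4, 5, 7 describe the absence/opposite of perceived stress → reverse-score.
on a 0–10 scale, reversed = 10 − raw.
  item 1: 9
  item 2: 0
  item 3: 0
  item 4: 10 − 9 = 1
  item 5: 10 − 7 = 3
  item 6: 8
  item 7: 10 − 6 = 4
  item 8: 0
  item 9: 7
Total = 9 + 0 + 0 + 1 + 3 + 8 + 4 + 0 + 7 = 32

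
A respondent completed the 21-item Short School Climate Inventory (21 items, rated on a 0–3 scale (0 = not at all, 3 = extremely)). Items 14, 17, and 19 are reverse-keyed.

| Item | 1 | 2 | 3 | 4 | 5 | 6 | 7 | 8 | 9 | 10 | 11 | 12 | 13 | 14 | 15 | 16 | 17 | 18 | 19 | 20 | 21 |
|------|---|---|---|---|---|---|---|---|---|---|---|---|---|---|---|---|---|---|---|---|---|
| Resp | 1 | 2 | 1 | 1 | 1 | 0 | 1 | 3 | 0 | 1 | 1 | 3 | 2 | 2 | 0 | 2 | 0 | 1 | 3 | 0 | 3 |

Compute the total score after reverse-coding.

27

Reverse-coded items (on a 0–3 scale, reversed = 3 − raw):
  item 14: 3 − 2 = 1
  item 17: 3 − 0 = 3
  item 19: 3 − 3 = 0
After reverse-coding: 1, 2, 1, 1, 1, 0, 1, 3, 0, 1, 1, 3, 2, 1, 0, 2, 3, 1, 0, 0, 3
Total = 1 + 2 + 1 + 1 + 1 + 0 + 1 + 3 + 0 + 1 + 1 + 3 + 2 + 1 + 0 + 2 + 3 + 1 + 0 + 0 + 3 = 27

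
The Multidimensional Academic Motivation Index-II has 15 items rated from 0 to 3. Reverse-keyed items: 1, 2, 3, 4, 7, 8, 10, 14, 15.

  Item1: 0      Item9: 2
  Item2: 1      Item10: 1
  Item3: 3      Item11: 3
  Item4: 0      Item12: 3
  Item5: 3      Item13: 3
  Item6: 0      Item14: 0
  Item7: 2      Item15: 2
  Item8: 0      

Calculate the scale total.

Reverse-keyed items use 3 − raw:
  item 1: 3 − 0 = 3
  item 2: 3 − 1 = 2
  item 3: 3 − 3 = 0
  item 4: 3 − 0 = 3
  item 7: 3 − 2 = 1
  item 8: 3 − 0 = 3
  item 10: 3 − 1 = 2
  item 14: 3 − 0 = 3
  item 15: 3 − 2 = 1
Scored items: 3, 2, 0, 3, 3, 0, 1, 3, 2, 2, 3, 3, 3, 3, 1
Total = 3 + 2 + 0 + 3 + 3 + 0 + 1 + 3 + 2 + 2 + 3 + 3 + 3 + 3 + 1 = 32

32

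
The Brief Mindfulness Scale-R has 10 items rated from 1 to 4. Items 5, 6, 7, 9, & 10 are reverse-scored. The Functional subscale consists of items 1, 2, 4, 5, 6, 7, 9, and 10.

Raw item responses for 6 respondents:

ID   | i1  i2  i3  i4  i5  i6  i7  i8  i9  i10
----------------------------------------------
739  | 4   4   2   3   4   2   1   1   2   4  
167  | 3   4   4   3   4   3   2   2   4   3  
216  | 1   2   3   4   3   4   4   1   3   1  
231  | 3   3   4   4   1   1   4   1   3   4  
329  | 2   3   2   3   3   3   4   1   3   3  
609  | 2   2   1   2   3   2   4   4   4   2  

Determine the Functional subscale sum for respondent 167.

19

Respondent 167 raw: 3, 4, 4, 3, 4, 3, 2, 2, 4, 3.
Functional items: 1, 2, 4, 5, 6, 7, 9, 10.
Reverse-coded (reversed = (1+4) − raw = 5 − raw):
  item 1: 3
  item 2: 4
  item 4: 3
  item 5: 5 − 4 = 1
  item 6: 5 − 3 = 2
  item 7: 5 − 2 = 3
  item 9: 5 − 4 = 1
  item 10: 5 − 3 = 2
Sum = 3 + 4 + 3 + 1 + 2 + 3 + 1 + 2 = 19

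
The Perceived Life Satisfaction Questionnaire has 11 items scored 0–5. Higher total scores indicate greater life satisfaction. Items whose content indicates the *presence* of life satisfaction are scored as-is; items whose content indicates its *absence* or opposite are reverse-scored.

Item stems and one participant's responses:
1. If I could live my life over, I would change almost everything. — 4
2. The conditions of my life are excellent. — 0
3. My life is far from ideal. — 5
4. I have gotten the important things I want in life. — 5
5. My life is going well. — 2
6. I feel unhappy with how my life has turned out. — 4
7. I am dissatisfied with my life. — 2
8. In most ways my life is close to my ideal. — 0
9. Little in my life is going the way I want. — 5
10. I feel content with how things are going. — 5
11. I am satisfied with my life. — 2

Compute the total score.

Items 1, 3, 6, 7, 9 describe the absence/opposite of life satisfaction → reverse-score.
on a 0–5 scale, reversed = 5 − raw.
  item 1: 5 − 4 = 1
  item 2: 0
  item 3: 5 − 5 = 0
  item 4: 5
  item 5: 2
  item 6: 5 − 4 = 1
  item 7: 5 − 2 = 3
  item 8: 0
  item 9: 5 − 5 = 0
  item 10: 5
  item 11: 2
Total = 1 + 0 + 0 + 5 + 2 + 1 + 3 + 0 + 0 + 5 + 2 = 19

19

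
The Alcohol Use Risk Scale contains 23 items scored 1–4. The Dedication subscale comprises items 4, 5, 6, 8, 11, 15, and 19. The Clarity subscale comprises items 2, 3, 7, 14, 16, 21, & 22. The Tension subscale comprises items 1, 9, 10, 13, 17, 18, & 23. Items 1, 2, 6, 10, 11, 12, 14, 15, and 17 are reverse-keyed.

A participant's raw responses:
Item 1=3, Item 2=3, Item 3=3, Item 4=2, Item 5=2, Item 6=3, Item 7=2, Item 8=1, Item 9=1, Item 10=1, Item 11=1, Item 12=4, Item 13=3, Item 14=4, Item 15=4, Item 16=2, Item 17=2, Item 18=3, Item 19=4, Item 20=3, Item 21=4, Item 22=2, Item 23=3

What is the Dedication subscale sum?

Dedication items: 4, 5, 6, 8, 11, 15, 19.
Of these, items 6, 11 and 15 are reverse-keyed; on a 1–4 scale, reversed = 5 − raw.
  item 4: 2
  item 5: 2
  item 6: 5 − 3 = 2
  item 8: 1
  item 11: 5 − 1 = 4
  item 15: 5 − 4 = 1
  item 19: 4
Sum = 2 + 2 + 2 + 1 + 4 + 1 + 4 = 16

16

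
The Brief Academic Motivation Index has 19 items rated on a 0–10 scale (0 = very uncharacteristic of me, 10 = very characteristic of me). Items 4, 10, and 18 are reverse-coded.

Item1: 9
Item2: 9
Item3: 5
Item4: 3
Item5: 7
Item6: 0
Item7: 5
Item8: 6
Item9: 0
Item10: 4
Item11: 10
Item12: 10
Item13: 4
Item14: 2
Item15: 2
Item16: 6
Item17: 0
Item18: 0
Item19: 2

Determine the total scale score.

100

Reverse-coded items (reverse-coded value = 10 − response):
  item 4: 10 − 3 = 7
  item 10: 10 − 4 = 6
  item 18: 10 − 0 = 10
After reverse-coding: 9, 9, 5, 7, 7, 0, 5, 6, 0, 6, 10, 10, 4, 2, 2, 6, 0, 10, 2
Total = 9 + 9 + 5 + 7 + 7 + 0 + 5 + 6 + 0 + 6 + 10 + 10 + 4 + 2 + 2 + 6 + 0 + 10 + 2 = 100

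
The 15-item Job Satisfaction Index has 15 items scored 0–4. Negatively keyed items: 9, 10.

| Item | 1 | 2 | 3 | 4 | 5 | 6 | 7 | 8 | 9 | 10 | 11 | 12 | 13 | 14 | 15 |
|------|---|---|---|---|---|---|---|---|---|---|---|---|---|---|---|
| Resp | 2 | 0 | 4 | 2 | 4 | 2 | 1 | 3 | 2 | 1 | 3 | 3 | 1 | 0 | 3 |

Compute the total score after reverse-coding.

Reversing items 9 and 10 with 4 − raw:
Total = 2 + 0 + 4 + 2 + 4 + 2 + 1 + 3 + (4−2) + (4−1) + 3 + 3 + 1 + 0 + 3
      = 2 + 0 + 4 + 2 + 4 + 2 + 1 + 3 + 2 + 3 + 3 + 3 + 1 + 0 + 3 = 33

33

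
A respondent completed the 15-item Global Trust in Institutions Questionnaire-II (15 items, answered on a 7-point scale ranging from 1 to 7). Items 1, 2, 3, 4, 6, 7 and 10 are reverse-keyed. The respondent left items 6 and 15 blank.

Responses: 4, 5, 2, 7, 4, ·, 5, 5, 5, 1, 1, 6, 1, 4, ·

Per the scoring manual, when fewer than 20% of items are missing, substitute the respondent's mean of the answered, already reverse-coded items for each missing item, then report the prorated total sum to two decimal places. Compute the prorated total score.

Reverse-coded (on a 1–7 scale, reversed = 8 − raw):
  item 1: 8 − 4 = 4
  item 2: 8 − 5 = 3
  item 3: 8 − 2 = 6
  item 4: 8 − 7 = 1
  item 7: 8 − 5 = 3
  item 10: 8 − 1 = 7
Completed scored items (13 of 15): 4, 3, 6, 1, 4, 3, 5, 5, 7, 1, 6, 1, 4; sum = 50.
Person mean = 50 / 13 ≈ 3.8462
Prorated total = (50 / 13) × 15 = 57.69 (to 2 dp)

57.69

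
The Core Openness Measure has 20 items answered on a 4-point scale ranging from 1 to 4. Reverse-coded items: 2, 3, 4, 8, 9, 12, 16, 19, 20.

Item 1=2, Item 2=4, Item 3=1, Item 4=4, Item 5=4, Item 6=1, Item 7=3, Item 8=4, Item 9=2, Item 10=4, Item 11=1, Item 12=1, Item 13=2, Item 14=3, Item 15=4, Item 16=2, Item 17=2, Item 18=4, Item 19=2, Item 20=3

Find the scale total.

52

Apply reverse scoring (on a 1–4 scale, reversed = 5 − raw):
  item 2: 5 − 4 = 1
  item 3: 5 − 1 = 4
  item 4: 5 − 4 = 1
  item 8: 5 − 4 = 1
  item 9: 5 − 2 = 3
  item 12: 5 − 1 = 4
  item 16: 5 − 2 = 3
  item 19: 5 − 2 = 3
  item 20: 5 − 3 = 2
After reverse-coding: 2, 1, 4, 1, 4, 1, 3, 1, 3, 4, 1, 4, 2, 3, 4, 3, 2, 4, 3, 2
Total = 2 + 1 + 4 + 1 + 4 + 1 + 3 + 1 + 3 + 4 + 1 + 4 + 2 + 3 + 4 + 3 + 2 + 4 + 3 + 2 = 52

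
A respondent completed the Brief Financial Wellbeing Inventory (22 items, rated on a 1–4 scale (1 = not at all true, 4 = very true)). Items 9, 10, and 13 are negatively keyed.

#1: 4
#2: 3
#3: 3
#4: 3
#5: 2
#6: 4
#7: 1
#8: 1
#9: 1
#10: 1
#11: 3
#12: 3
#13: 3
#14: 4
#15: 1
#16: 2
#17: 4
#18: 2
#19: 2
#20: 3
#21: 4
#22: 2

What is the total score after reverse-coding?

Raw sum = 56. Negatively keyed items: 9, 10, 13; their raw sum = 5.
Each reversal replaces raw with 5 − raw, changing the total by 5 − 2·raw per item.
Total = 56 + 3·5 − 2·5 = 56 + 15 − 10 = 61

61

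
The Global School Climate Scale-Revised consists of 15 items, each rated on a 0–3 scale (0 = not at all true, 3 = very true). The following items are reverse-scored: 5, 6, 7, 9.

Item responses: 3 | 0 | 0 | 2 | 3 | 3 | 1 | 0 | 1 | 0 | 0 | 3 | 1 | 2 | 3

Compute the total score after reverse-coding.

18

Apply reverse scoring (reverse-coded value = 3 − response):
  item 5: 3 − 3 = 0
  item 6: 3 − 3 = 0
  item 7: 3 − 1 = 2
  item 9: 3 − 1 = 2
After reverse-coding: 3, 0, 0, 2, 0, 0, 2, 0, 2, 0, 0, 3, 1, 2, 3
Total = 3 + 0 + 0 + 2 + 0 + 0 + 2 + 0 + 2 + 0 + 0 + 3 + 1 + 2 + 3 = 18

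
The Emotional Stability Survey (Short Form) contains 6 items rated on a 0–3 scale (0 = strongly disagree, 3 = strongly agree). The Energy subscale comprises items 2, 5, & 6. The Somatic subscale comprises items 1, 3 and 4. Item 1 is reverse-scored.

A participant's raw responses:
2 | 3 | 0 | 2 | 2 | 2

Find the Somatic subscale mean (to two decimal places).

1.00

Somatic items: 1, 3, 4.
Of these, item 1 is reverse-scored; on a 0–3 scale, reversed = 3 − raw.
  item 1: 3 − 2 = 1
  item 3: 0
  item 4: 2
Sum = 1 + 0 + 2 = 3
Mean = 3 / 3 = 1.00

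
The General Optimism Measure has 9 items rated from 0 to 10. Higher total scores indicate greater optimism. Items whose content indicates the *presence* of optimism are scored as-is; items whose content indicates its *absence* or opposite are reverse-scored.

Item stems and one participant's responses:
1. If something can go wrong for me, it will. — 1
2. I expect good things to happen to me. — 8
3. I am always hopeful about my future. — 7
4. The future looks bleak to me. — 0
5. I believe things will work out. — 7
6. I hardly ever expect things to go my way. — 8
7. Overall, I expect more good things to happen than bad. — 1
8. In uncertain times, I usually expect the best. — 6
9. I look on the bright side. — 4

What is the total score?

54

Items 1, 4, 6 describe the absence/opposite of optimism → reverse-score.
on a 0–10 scale, reversed = 10 − raw.
  item 1: 10 − 1 = 9
  item 2: 8
  item 3: 7
  item 4: 10 − 0 = 10
  item 5: 7
  item 6: 10 − 8 = 2
  item 7: 1
  item 8: 6
  item 9: 4
Total = 9 + 8 + 7 + 10 + 7 + 2 + 1 + 6 + 4 = 54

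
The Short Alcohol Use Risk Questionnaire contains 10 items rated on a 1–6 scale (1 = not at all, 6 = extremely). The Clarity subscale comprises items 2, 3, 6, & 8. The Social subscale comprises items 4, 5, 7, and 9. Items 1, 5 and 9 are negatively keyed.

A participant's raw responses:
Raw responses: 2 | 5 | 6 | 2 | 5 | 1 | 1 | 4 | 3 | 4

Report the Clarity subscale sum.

Clarity items: 2, 3, 6, 8.
  item 2: 5
  item 3: 6
  item 6: 1
  item 8: 4
Sum = 5 + 6 + 1 + 4 = 16

16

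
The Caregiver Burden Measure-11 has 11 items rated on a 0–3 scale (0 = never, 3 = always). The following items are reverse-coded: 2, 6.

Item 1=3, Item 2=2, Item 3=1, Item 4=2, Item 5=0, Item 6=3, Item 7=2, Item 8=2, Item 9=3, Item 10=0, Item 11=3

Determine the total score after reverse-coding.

Reversing items 2 & 6 with 3 − raw:
Total = 3 + (3−2) + 1 + 2 + 0 + (3−3) + 2 + 2 + 3 + 0 + 3
      = 3 + 1 + 1 + 2 + 0 + 0 + 2 + 2 + 3 + 0 + 3 = 17

17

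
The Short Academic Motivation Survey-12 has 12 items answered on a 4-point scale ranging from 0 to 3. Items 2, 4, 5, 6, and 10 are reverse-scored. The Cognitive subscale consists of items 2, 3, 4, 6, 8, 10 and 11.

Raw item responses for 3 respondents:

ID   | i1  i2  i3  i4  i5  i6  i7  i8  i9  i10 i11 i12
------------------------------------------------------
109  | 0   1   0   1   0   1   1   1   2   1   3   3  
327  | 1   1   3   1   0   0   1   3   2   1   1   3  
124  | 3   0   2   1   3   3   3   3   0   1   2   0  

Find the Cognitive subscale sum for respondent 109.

12

Respondent 109 raw: 0, 1, 0, 1, 0, 1, 1, 1, 2, 1, 3, 3.
Cognitive items: 2, 3, 4, 6, 8, 10, 11.
Reverse-coded (reversed = (0+3) − raw = 3 − raw):
  item 2: 3 − 1 = 2
  item 3: 0
  item 4: 3 − 1 = 2
  item 6: 3 − 1 = 2
  item 8: 1
  item 10: 3 − 1 = 2
  item 11: 3
Sum = 2 + 0 + 2 + 2 + 1 + 2 + 3 = 12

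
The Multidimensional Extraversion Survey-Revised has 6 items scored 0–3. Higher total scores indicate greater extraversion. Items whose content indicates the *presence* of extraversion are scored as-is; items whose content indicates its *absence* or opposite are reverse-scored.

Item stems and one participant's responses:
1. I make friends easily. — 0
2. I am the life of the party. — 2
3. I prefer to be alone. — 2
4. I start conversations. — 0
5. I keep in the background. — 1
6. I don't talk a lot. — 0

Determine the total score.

8

Items 3, 5, 6 describe the absence/opposite of extraversion → reverse-score.
reversed = (0+3) − raw = 3 − raw.
  item 1: 0
  item 2: 2
  item 3: 3 − 2 = 1
  item 4: 0
  item 5: 3 − 1 = 2
  item 6: 3 − 0 = 3
Total = 0 + 2 + 1 + 0 + 2 + 3 = 8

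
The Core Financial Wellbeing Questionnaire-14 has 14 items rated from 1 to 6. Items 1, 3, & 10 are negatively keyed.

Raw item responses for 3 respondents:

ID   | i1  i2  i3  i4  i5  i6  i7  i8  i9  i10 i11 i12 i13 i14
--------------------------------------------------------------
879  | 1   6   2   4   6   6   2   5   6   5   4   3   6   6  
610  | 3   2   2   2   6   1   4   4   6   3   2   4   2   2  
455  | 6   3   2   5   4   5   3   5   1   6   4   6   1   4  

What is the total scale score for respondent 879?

Respondent 879 raw: 1, 6, 2, 4, 6, 6, 2, 5, 6, 5, 4, 3, 6, 6.
Reverse-coded (reversed = (1+6) − raw = 7 − raw):
  item 1: 7 − 1 = 6
  item 2: 6
  item 3: 7 − 2 = 5
  item 4: 4
  item 5: 6
  item 6: 6
  item 7: 2
  item 8: 5
  item 9: 6
  item 10: 7 − 5 = 2
  item 11: 4
  item 12: 3
  item 13: 6
  item 14: 6
Sum = 6 + 6 + 5 + 4 + 6 + 6 + 2 + 5 + 6 + 2 + 4 + 3 + 6 + 6 = 67

67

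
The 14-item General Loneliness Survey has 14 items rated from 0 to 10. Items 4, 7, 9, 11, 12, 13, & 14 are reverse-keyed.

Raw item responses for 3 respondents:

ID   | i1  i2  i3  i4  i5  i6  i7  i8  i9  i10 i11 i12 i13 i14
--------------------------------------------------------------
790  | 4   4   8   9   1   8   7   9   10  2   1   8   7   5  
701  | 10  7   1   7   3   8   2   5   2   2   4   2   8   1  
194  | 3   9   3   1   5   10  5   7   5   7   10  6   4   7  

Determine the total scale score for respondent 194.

Respondent 194 raw: 3, 9, 3, 1, 5, 10, 5, 7, 5, 7, 10, 6, 4, 7.
Reverse-coded (reversed = (0+10) − raw = 10 − raw):
  item 1: 3
  item 2: 9
  item 3: 3
  item 4: 10 − 1 = 9
  item 5: 5
  item 6: 10
  item 7: 10 − 5 = 5
  item 8: 7
  item 9: 10 − 5 = 5
  item 10: 7
  item 11: 10 − 10 = 0
  item 12: 10 − 6 = 4
  item 13: 10 − 4 = 6
  item 14: 10 − 7 = 3
Sum = 3 + 9 + 3 + 9 + 5 + 10 + 5 + 7 + 5 + 7 + 0 + 4 + 6 + 3 = 76

76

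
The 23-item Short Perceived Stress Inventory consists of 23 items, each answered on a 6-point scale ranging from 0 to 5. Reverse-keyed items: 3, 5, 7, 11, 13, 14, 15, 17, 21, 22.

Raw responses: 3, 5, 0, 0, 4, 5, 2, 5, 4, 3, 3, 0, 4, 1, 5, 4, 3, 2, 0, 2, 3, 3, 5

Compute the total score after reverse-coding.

60

Apply reverse scoring (reversed = (0+5) − raw = 5 − raw):
  item 3: 5 − 0 = 5
  item 5: 5 − 4 = 1
  item 7: 5 − 2 = 3
  item 11: 5 − 3 = 2
  item 13: 5 − 4 = 1
  item 14: 5 − 1 = 4
  item 15: 5 − 5 = 0
  item 17: 5 − 3 = 2
  item 21: 5 − 3 = 2
  item 22: 5 − 3 = 2
Scored items: 3, 5, 5, 0, 1, 5, 3, 5, 4, 3, 2, 0, 1, 4, 0, 4, 2, 2, 0, 2, 2, 2, 5
Total = 3 + 5 + 5 + 0 + 1 + 5 + 3 + 5 + 4 + 3 + 2 + 0 + 1 + 4 + 0 + 4 + 2 + 2 + 0 + 2 + 2 + 2 + 5 = 60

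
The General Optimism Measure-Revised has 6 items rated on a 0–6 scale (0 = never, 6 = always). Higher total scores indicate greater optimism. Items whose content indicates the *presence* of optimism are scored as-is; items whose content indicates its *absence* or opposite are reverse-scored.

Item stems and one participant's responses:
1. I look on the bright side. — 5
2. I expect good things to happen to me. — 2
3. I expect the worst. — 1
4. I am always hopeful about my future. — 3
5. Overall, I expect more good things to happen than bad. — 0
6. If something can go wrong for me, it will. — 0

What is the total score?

Items 3, 6 describe the absence/opposite of optimism → reverse-score.
reverse-coded value = 6 − response.
  item 1: 5
  item 2: 2
  item 3: 6 − 1 = 5
  item 4: 3
  item 5: 0
  item 6: 6 − 0 = 6
Total = 5 + 2 + 5 + 3 + 0 + 6 = 21

21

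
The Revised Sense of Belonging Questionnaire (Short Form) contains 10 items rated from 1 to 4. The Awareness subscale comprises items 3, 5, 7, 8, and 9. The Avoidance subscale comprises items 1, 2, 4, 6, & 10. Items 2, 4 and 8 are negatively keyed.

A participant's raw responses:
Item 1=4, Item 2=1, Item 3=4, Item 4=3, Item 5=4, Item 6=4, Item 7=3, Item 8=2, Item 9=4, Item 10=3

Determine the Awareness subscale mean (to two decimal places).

3.60

Awareness items: 3, 5, 7, 8, 9.
Of these, item 8 is negatively keyed; reversed = (1+4) − raw = 5 − raw.
  item 3: 4
  item 5: 4
  item 7: 3
  item 8: 5 − 2 = 3
  item 9: 4
Sum = 4 + 4 + 3 + 3 + 4 = 18
Mean = 18 / 5 = 3.60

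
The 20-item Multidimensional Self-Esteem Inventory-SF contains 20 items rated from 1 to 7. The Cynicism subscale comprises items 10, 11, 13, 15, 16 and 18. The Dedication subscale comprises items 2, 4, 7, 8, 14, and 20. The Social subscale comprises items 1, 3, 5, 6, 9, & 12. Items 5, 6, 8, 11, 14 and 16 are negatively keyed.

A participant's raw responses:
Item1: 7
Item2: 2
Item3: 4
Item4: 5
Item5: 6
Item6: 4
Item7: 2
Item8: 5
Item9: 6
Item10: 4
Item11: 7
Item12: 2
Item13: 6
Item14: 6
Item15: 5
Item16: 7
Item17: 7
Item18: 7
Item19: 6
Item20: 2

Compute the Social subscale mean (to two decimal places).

4.17

Social items: 1, 3, 5, 6, 9, 12.
Of these, items 5 & 6 are negatively keyed; reversed = (1+7) − raw = 8 − raw.
  item 1: 7
  item 3: 4
  item 5: 8 − 6 = 2
  item 6: 8 − 4 = 4
  item 9: 6
  item 12: 2
Sum = 7 + 4 + 2 + 4 + 6 + 2 = 25
Mean = 25 / 6 = 4.17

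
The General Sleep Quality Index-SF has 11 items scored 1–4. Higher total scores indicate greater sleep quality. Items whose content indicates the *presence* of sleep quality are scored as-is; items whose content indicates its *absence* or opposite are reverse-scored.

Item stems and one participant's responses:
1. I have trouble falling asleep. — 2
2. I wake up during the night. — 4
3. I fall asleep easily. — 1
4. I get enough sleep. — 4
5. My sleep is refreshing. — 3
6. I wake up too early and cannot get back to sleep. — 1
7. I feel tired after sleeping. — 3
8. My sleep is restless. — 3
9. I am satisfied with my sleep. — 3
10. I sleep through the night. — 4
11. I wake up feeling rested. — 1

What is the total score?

28

Items 1, 2, 6, 7, 8 describe the absence/opposite of sleep quality → reverse-score.
reversed = (1+4) − raw = 5 − raw.
  item 1: 5 − 2 = 3
  item 2: 5 − 4 = 1
  item 3: 1
  item 4: 4
  item 5: 3
  item 6: 5 − 1 = 4
  item 7: 5 − 3 = 2
  item 8: 5 − 3 = 2
  item 9: 3
  item 10: 4
  item 11: 1
Total = 3 + 1 + 1 + 4 + 3 + 4 + 2 + 2 + 3 + 4 + 1 = 28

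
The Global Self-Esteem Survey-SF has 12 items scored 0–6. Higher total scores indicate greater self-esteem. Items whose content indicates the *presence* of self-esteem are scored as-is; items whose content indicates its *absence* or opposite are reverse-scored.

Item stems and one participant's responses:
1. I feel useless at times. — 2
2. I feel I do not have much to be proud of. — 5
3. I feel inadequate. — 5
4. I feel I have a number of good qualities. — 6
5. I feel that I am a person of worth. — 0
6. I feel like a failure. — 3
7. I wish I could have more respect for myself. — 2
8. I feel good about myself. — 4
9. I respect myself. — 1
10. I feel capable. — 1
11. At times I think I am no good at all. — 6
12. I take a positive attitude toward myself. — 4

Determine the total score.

29

Items 1, 2, 3, 6, 7, 11 describe the absence/opposite of self-esteem → reverse-score.
on a 0–6 scale, reversed = 6 − raw.
  item 1: 6 − 2 = 4
  item 2: 6 − 5 = 1
  item 3: 6 − 5 = 1
  item 4: 6
  item 5: 0
  item 6: 6 − 3 = 3
  item 7: 6 − 2 = 4
  item 8: 4
  item 9: 1
  item 10: 1
  item 11: 6 − 6 = 0
  item 12: 4
Total = 4 + 1 + 1 + 6 + 0 + 3 + 4 + 4 + 1 + 1 + 0 + 4 = 29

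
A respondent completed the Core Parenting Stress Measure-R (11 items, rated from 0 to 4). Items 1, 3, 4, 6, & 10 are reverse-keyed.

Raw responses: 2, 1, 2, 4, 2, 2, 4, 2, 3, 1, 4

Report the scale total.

Reverse-keyed items use 4 − raw:
  item 1: 4 − 2 = 2
  item 3: 4 − 2 = 2
  item 4: 4 − 4 = 0
  item 6: 4 − 2 = 2
  item 10: 4 − 1 = 3
After reverse-coding: 2, 1, 2, 0, 2, 2, 4, 2, 3, 3, 4
Total = 2 + 1 + 2 + 0 + 2 + 2 + 4 + 2 + 3 + 3 + 4 = 25

25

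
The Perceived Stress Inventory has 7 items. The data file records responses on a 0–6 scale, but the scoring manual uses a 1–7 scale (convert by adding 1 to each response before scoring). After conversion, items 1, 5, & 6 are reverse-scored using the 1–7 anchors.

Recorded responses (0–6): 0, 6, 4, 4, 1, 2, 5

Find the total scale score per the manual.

Convert to 1–7: 1, 7, 5, 5, 2, 3, 6
Reverse-coded (on a 1–7 scale, reversed = 8 − raw):
  item 1: 8 − 1 = 7
  item 5: 8 − 2 = 6
  item 6: 8 − 3 = 5
Scored: 7, 7, 5, 5, 6, 5, 6
Total = 41

41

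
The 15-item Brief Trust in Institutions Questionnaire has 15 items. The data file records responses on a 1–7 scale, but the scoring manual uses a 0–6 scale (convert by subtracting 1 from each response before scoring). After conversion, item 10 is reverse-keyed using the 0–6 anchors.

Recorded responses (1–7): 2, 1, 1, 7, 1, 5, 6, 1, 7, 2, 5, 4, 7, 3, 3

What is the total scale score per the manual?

44

Convert to 0–6: 1, 0, 0, 6, 0, 4, 5, 0, 6, 1, 4, 3, 6, 2, 2
Reverse-coded (reversed = (0+6) − raw = 6 − raw):
  item 10: 6 − 1 = 5
Scored: 1, 0, 0, 6, 0, 4, 5, 0, 6, 5, 4, 3, 6, 2, 2
Total = 44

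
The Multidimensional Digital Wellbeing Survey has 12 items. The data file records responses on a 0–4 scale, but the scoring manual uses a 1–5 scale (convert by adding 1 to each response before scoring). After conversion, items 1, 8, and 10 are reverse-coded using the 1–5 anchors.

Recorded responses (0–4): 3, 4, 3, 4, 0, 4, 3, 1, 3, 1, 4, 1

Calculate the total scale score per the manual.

45

Convert to 1–5: 4, 5, 4, 5, 1, 5, 4, 2, 4, 2, 5, 2
Reverse-coded (reversed = (1+5) − raw = 6 − raw):
  item 1: 6 − 4 = 2
  item 8: 6 − 2 = 4
  item 10: 6 − 2 = 4
Scored: 2, 5, 4, 5, 1, 5, 4, 4, 4, 4, 5, 2
Total = 45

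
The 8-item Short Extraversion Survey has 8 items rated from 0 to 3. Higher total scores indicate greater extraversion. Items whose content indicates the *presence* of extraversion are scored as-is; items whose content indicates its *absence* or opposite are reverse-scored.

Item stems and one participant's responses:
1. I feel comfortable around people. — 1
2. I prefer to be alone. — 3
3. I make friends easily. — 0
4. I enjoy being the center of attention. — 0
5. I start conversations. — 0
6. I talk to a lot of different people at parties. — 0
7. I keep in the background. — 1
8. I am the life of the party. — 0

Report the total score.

Items 2, 7 describe the absence/opposite of extraversion → reverse-score.
reverse-coded value = 3 − response.
  item 1: 1
  item 2: 3 − 3 = 0
  item 3: 0
  item 4: 0
  item 5: 0
  item 6: 0
  item 7: 3 − 1 = 2
  item 8: 0
Total = 1 + 0 + 0 + 0 + 0 + 0 + 2 + 0 = 3

3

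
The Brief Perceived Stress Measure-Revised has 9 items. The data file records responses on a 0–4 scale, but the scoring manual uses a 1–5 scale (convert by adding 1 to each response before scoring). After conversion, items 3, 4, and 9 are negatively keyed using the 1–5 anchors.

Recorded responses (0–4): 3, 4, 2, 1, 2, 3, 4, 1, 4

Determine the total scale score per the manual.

Convert to 1–5: 4, 5, 3, 2, 3, 4, 5, 2, 5
Reverse-coded (on a 1–5 scale, reversed = 6 − raw):
  item 3: 6 − 3 = 3
  item 4: 6 − 2 = 4
  item 9: 6 − 5 = 1
Scored: 4, 5, 3, 4, 3, 4, 5, 2, 1
Total = 31

31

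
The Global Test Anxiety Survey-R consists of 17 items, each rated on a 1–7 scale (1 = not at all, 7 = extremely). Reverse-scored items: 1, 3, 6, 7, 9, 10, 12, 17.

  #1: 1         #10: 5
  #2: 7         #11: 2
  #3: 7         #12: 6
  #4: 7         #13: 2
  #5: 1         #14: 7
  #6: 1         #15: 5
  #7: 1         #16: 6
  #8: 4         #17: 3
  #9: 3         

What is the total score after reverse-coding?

78

Apply reverse scoring (reverse-coded value = 8 − response):
  item 1: 8 − 1 = 7
  item 3: 8 − 7 = 1
  item 6: 8 − 1 = 7
  item 7: 8 − 1 = 7
  item 9: 8 − 3 = 5
  item 10: 8 − 5 = 3
  item 12: 8 − 6 = 2
  item 17: 8 − 3 = 5
After reverse-coding: 7, 7, 1, 7, 1, 7, 7, 4, 5, 3, 2, 2, 2, 7, 5, 6, 5
Total = 7 + 7 + 1 + 7 + 1 + 7 + 7 + 4 + 5 + 3 + 2 + 2 + 2 + 7 + 5 + 6 + 5 = 78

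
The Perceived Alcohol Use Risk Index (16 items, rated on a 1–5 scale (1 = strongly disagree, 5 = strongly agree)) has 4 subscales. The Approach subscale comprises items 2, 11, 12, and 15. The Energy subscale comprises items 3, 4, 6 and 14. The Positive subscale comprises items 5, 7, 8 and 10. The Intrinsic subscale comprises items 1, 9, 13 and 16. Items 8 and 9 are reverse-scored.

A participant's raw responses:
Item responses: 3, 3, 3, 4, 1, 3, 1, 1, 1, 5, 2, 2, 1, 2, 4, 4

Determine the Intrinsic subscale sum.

13

Intrinsic items: 1, 9, 13, 16.
Of these, item 9 is reverse-scored; on a 1–5 scale, reversed = 6 − raw.
  item 1: 3
  item 9: 6 − 1 = 5
  item 13: 1
  item 16: 4
Sum = 3 + 5 + 1 + 4 = 13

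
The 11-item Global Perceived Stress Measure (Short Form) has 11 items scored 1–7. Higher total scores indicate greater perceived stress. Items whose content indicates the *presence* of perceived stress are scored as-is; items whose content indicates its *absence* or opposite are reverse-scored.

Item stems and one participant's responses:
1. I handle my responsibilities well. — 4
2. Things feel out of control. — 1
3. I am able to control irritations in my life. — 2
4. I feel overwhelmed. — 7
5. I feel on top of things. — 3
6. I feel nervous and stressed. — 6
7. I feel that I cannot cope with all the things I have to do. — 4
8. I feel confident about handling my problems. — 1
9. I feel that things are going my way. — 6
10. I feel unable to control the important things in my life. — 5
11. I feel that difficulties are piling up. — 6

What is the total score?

Items 1, 3, 5, 8, 9 describe the absence/opposite of perceived stress → reverse-score.
on a 1–7 scale, reversed = 8 − raw.
  item 1: 8 − 4 = 4
  item 2: 1
  item 3: 8 − 2 = 6
  item 4: 7
  item 5: 8 − 3 = 5
  item 6: 6
  item 7: 4
  item 8: 8 − 1 = 7
  item 9: 8 − 6 = 2
  item 10: 5
  item 11: 6
Total = 4 + 1 + 6 + 7 + 5 + 6 + 4 + 7 + 2 + 5 + 6 = 53

53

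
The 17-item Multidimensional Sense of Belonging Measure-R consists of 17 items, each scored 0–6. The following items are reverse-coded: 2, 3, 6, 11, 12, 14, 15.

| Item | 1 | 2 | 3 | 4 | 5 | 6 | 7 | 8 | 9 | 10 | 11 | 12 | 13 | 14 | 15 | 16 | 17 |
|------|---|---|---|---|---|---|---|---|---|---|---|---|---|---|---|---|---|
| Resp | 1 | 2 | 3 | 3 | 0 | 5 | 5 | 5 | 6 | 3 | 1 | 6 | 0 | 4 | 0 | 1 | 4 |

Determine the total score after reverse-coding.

Reversing items 2, 3, 6, 11, 12, 14, and 15 with 6 − raw:
Total = 1 + (6−2) + (6−3) + 3 + 0 + (6−5) + 5 + 5 + 6 + 3 + (6−1) + (6−6) + 0 + (6−4) + (6−0) + 1 + 4
      = 1 + 4 + 3 + 3 + 0 + 1 + 5 + 5 + 6 + 3 + 5 + 0 + 0 + 2 + 6 + 1 + 4 = 49

49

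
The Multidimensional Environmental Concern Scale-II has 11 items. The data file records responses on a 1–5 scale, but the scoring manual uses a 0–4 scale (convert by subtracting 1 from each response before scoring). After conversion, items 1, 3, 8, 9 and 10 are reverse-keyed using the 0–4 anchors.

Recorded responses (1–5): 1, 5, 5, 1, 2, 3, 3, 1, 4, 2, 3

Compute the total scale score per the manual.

Convert to 0–4: 0, 4, 4, 0, 1, 2, 2, 0, 3, 1, 2
Reverse-coded (reverse-coded value = 4 − response):
  item 1: 4 − 0 = 4
  item 3: 4 − 4 = 0
  item 8: 4 − 0 = 4
  item 9: 4 − 3 = 1
  item 10: 4 − 1 = 3
Scored: 4, 4, 0, 0, 1, 2, 2, 4, 1, 3, 2
Total = 23

23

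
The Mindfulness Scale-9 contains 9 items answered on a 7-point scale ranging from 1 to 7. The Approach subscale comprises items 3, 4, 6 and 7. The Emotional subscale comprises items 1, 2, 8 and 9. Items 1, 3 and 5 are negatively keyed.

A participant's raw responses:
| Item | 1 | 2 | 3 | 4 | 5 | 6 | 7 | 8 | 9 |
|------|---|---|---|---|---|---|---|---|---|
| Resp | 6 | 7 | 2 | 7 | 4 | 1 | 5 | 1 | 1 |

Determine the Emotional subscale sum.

11

Emotional items: 1, 2, 8, 9.
Of these, item 1 is negatively keyed; reverse-coded value = 8 − response.
  item 1: 8 − 6 = 2
  item 2: 7
  item 8: 1
  item 9: 1
Sum = 2 + 7 + 1 + 1 = 11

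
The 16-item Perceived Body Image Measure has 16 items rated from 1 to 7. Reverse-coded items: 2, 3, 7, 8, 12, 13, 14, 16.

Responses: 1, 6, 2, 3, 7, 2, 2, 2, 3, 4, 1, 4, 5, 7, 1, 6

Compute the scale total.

Raw sum = 56. Reverse-coded items: 2, 3, 7, 8, 12, 13, 14, 16; their raw sum = 34.
Each reversal replaces raw with 8 − raw, changing the total by 8 − 2·raw per item.
Total = 56 + 8·8 − 2·34 = 56 + 64 − 68 = 52

52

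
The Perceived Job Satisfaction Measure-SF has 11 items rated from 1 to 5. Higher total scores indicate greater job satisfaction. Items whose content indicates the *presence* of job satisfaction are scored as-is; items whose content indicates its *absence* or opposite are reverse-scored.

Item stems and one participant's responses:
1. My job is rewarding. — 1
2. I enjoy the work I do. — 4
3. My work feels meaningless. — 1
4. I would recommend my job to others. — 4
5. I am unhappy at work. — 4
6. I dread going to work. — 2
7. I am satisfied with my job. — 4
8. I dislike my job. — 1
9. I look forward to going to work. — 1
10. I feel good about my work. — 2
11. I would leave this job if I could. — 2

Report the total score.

Items 3, 5, 6, 8, 11 describe the absence/opposite of job satisfaction → reverse-score.
reversed = (1+5) − raw = 6 − raw.
  item 1: 1
  item 2: 4
  item 3: 6 − 1 = 5
  item 4: 4
  item 5: 6 − 4 = 2
  item 6: 6 − 2 = 4
  item 7: 4
  item 8: 6 − 1 = 5
  item 9: 1
  item 10: 2
  item 11: 6 − 2 = 4
Total = 1 + 4 + 5 + 4 + 2 + 4 + 4 + 5 + 1 + 2 + 4 = 36

36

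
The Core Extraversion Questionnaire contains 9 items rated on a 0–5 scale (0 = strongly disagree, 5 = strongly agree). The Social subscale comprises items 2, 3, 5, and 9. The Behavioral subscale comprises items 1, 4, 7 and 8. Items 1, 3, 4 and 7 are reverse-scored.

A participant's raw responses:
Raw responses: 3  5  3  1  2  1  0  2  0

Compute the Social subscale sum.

Social items: 2, 3, 5, 9.
Of these, item 3 is reverse-scored; reverse-coded value = 5 − response.
  item 2: 5
  item 3: 5 − 3 = 2
  item 5: 2
  item 9: 0
Sum = 5 + 2 + 2 + 0 = 9

9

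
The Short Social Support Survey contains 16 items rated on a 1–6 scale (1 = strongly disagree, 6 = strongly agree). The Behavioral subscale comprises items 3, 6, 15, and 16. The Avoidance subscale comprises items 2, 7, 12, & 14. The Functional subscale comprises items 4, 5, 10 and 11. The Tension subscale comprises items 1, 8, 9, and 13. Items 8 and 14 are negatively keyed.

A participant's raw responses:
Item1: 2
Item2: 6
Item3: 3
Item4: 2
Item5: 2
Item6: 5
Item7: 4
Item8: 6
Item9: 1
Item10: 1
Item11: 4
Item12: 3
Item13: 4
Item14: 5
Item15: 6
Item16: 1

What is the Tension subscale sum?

Tension items: 1, 8, 9, 13.
Of these, item 8 is negatively keyed; on a 1–6 scale, reversed = 7 − raw.
  item 1: 2
  item 8: 7 − 6 = 1
  item 9: 1
  item 13: 4
Sum = 2 + 1 + 1 + 4 = 8

8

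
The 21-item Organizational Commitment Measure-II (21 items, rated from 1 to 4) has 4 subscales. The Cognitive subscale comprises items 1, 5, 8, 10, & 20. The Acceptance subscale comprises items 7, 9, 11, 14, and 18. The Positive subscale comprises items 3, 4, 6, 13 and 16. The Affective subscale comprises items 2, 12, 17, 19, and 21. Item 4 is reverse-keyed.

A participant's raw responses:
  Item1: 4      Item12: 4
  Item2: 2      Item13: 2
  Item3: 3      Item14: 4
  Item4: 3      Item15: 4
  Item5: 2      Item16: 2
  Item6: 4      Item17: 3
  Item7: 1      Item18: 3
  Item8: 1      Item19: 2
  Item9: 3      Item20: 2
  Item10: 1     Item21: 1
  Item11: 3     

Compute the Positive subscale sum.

Positive items: 3, 4, 6, 13, 16.
Of these, item 4 is reverse-keyed; reversed = (1+4) − raw = 5 − raw.
  item 3: 3
  item 4: 5 − 3 = 2
  item 6: 4
  item 13: 2
  item 16: 2
Sum = 3 + 2 + 4 + 2 + 2 = 13

13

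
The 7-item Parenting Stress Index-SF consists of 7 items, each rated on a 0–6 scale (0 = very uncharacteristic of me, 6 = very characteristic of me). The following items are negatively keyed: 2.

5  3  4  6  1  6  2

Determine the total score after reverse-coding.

Raw sum = 27. Negatively keyed items: 2; their raw sum = 3.
Each reversal replaces raw with 6 − raw, changing the total by 6 − 2·raw per item.
Total = 27 + 1·6 − 2·3 = 27 + 6 − 6 = 27

27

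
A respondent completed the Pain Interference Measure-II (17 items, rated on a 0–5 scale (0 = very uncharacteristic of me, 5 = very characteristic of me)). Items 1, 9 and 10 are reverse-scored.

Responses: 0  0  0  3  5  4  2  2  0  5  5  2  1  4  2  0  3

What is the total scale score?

43

Reverse-scored items use 5 − raw:
  item 1: 5 − 0 = 5
  item 9: 5 − 0 = 5
  item 10: 5 − 5 = 0
After reverse-coding: 5, 0, 0, 3, 5, 4, 2, 2, 5, 0, 5, 2, 1, 4, 2, 0, 3
Total = 5 + 0 + 0 + 3 + 5 + 4 + 2 + 2 + 5 + 0 + 5 + 2 + 1 + 4 + 2 + 0 + 3 = 43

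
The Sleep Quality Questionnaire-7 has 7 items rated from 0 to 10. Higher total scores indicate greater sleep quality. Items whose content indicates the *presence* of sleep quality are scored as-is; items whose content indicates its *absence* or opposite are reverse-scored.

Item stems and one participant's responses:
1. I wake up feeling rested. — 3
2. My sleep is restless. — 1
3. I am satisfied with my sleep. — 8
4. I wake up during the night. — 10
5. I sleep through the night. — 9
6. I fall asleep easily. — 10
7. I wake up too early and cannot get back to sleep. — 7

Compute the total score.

42

Items 2, 4, 7 describe the absence/opposite of sleep quality → reverse-score.
on a 0–10 scale, reversed = 10 − raw.
  item 1: 3
  item 2: 10 − 1 = 9
  item 3: 8
  item 4: 10 − 10 = 0
  item 5: 9
  item 6: 10
  item 7: 10 − 7 = 3
Total = 3 + 9 + 8 + 0 + 9 + 10 + 3 = 42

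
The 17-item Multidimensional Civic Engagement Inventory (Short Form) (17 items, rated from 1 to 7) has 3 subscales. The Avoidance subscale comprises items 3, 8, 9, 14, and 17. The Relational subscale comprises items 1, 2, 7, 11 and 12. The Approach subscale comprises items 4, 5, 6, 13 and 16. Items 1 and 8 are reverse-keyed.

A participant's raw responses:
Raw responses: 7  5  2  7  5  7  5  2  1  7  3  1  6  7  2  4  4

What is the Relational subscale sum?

15

Relational items: 1, 2, 7, 11, 12.
Of these, item 1 is reverse-keyed; reversed = (1+7) − raw = 8 − raw.
  item 1: 8 − 7 = 1
  item 2: 5
  item 7: 5
  item 11: 3
  item 12: 1
Sum = 1 + 5 + 5 + 3 + 1 = 15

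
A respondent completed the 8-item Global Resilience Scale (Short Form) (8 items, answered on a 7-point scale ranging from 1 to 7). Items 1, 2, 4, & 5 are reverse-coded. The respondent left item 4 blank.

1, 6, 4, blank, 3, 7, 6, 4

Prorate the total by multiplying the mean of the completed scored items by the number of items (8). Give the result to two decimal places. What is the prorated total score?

Reverse-coded (on a 1–7 scale, reversed = 8 − raw):
  item 1: 8 − 1 = 7
  item 2: 8 − 6 = 2
  item 5: 8 − 3 = 5
Completed scored items (7 of 8): 7, 2, 4, 5, 7, 6, 4; sum = 35.
Person mean = 35 / 7 ≈ 5.0000
Prorated total = (35 / 7) × 8 = 40.00 (to 2 dp)

40.00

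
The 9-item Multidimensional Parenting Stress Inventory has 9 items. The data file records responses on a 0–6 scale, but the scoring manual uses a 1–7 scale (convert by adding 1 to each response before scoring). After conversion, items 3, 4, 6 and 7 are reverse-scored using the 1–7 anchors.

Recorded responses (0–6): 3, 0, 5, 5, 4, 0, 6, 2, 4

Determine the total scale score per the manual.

30

Convert to 1–7: 4, 1, 6, 6, 5, 1, 7, 3, 5
Reverse-coded (on a 1–7 scale, reversed = 8 − raw):
  item 3: 8 − 6 = 2
  item 4: 8 − 6 = 2
  item 6: 8 − 1 = 7
  item 7: 8 − 7 = 1
Scored: 4, 1, 2, 2, 5, 7, 1, 3, 5
Total = 30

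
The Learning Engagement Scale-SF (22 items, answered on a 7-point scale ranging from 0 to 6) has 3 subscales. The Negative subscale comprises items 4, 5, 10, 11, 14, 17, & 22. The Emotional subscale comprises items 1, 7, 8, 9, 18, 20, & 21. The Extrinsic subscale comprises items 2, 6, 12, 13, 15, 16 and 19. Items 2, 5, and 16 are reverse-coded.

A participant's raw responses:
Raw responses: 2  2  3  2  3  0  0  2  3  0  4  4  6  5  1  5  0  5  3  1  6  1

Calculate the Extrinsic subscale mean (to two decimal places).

2.71

Extrinsic items: 2, 6, 12, 13, 15, 16, 19.
Of these, items 2 and 16 are reverse-coded; reverse-coded value = 6 − response.
  item 2: 6 − 2 = 4
  item 6: 0
  item 12: 4
  item 13: 6
  item 15: 1
  item 16: 6 − 5 = 1
  item 19: 3
Sum = 4 + 0 + 4 + 6 + 1 + 1 + 3 = 19
Mean = 19 / 7 = 2.71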